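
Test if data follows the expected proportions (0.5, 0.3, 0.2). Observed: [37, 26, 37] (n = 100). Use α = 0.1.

Expected: [50.0, 30.0, 20.0]. χ² = 18.363. df = 2, critical = 4.605. Reject H₀.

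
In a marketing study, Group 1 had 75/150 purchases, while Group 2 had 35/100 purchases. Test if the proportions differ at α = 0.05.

p̂₁ = 0.5, p̂₂ = 0.35, pooled p̂ = 0.44. z = 2.341. Critical: ±1.96. Reject H₀.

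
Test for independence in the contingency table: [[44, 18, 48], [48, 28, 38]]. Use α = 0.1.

χ² = 3.44. df = 2, critical = 4.605. Fail to reject H₀. No evidence of dependence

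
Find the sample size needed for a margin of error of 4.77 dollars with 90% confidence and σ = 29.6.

n = (z*σ/E)² = (1.645×29.6/4.77)² = 104.2 → n = 105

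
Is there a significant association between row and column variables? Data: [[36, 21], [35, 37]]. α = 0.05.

χ² = 2.72. df = 1, critical = 3.841. Fail to reject H₀. No evidence of dependence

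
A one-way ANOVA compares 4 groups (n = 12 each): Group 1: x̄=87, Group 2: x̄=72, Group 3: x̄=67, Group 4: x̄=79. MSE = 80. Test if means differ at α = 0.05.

Grand mean = 76.25. SS_between = 2721.0, MS_between = 907.0. F = 11.338, F_crit ≈ 2.816. Reject H₀.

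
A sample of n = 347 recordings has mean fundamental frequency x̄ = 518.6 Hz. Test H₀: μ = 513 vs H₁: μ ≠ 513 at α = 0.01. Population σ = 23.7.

z = (x̄ - μ₀)/(σ/√n) = (518.6 - 513)/(23.7/√347) = 4.402. Critical value: ±2.576. Since |4.402| > 2.576, Reject H₀.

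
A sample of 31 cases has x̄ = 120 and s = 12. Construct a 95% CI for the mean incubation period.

CI = x̄ ± t*(s/√n) = 120 ± 2.042(12/√31) = (115.6, 124.4)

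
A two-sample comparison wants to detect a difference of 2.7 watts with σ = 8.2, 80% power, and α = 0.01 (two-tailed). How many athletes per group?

n per group = 2(z_α/2 + z_β)²σ²/d² = 2×(2.576 + 0.84)²×8.2²/2.7² = 215.3 → n = 216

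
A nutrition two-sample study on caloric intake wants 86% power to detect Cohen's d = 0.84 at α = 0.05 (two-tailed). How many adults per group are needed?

z_{α/2} = 1.96, z_β = Φ⁻¹(0.86) = 1.08. For large effect (d = 0.84): n per group = 2(z_{α/2} + z_β)²/d² = 2(1.96 + 1.08)²/0.84² = 26.2 → 27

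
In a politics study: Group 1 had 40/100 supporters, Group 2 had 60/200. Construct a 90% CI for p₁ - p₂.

p̂₁ = 0.4, p̂₂ = 0.3. Difference = 0.1. CI = (0.003, 0.197)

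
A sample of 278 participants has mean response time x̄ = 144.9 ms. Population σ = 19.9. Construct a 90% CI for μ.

CI = x̄ ± z*(σ/√n) = 144.9 ± 1.645(19.9/√278) = 144.9 ± 1.96 = (142.94, 146.86)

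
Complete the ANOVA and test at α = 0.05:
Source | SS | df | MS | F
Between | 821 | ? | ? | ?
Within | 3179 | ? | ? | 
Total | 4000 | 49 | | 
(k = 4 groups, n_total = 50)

df_between = 3, df_within = 46. MS_between = 273.67, MS_within = 69.11. F = 3.96, F_crit ≈ 2.807. Reject H₀.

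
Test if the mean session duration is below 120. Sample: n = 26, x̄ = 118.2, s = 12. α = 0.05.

t = (118.2 - 120)/(12/√26) = -0.765, df = 25. Critical t = -1.708. Fail to reject H₀.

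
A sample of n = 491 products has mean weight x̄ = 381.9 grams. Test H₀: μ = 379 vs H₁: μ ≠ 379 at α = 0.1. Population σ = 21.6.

z = (x̄ - μ₀)/(σ/√n) = (381.9 - 379)/(21.6/√491) = 2.975. Critical value: ±1.645. Since |2.975| > 1.645, Reject H₀.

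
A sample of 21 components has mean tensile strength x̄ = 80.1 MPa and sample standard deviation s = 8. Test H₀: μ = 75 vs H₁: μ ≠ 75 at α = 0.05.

t = (x̄ - μ₀)/(s/√n) = (80.1 - 75)/(8/√21) = 2.921. df = 20, critical t = ±2.086. Reject H₀.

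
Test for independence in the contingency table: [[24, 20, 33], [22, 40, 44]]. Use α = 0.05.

χ² = 3.825. df = 2, critical = 5.991. Fail to reject H₀. No evidence of dependence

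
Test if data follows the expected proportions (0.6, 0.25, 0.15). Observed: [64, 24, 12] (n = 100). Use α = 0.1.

Expected: [60.0, 25.0, 15.0]. χ² = 0.907. df = 2, critical = 4.605. Fail to reject H₀.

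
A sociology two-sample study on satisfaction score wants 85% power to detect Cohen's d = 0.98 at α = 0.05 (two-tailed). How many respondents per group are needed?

z_{α/2} = 1.96, z_β = Φ⁻¹(0.85) = 1.036. For large effect (d = 0.98): n per group = 2(z_{α/2} + z_β)²/d² = 2(1.96 + 1.036)²/0.98² = 18.7 → 19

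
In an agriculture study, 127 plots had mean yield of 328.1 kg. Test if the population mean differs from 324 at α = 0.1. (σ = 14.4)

z = (x̄ - μ₀)/(σ/√n) = (328.1 - 324)/(14.4/√127) = 3.209. Critical value: ±1.645. Since |3.209| > 1.645, Reject H₀.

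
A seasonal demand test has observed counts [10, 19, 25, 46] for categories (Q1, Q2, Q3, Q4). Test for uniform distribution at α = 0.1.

Expected = 25 each. χ² = Σ(O-E)²/E = 28.08. df = 3, critical value = 6.251. Reject H₀.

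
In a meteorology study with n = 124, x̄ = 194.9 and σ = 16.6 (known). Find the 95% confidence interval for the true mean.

CI = x̄ ± z*(σ/√n) = 194.9 ± 1.96(16.6/√124) = 194.9 ± 2.92 = (191.98, 197.82)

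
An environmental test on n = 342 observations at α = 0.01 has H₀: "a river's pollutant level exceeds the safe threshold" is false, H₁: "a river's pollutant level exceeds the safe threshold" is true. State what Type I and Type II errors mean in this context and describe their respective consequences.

Type I (false positive): concluding that a river's pollutant level exceeds the safe threshold when it is not — shutting down a compliant factory unnecessarily. Type II (false negative): failing to conclude that a river's pollutant level exceeds the safe threshold when it is — allowing unsafe pollution to continue. Which is costlier depends on domain priorities and is a judgement call rather than a statistical fact.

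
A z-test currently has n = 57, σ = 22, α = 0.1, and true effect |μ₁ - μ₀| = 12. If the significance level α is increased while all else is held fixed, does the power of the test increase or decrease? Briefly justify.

Power increases: a larger α lowers the critical value, so more of the H₁ sampling distribution falls in the rejection region.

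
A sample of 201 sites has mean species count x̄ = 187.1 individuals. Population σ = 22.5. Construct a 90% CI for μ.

CI = x̄ ± z*(σ/√n) = 187.1 ± 1.645(22.5/√201) = 187.1 ± 2.61 = (184.49, 189.71)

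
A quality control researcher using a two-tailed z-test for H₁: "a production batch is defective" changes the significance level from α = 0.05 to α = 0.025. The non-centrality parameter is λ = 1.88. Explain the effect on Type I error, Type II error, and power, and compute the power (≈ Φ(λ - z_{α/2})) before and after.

Decreasing α from 0.05 to 0.025:
• Type I error rate decreases (α is the Type I rate by definition).
• Critical value moves from z_{α/2} = 1.96 to 2.241, so power = Φ(λ - z_{α/2}) goes from Φ(1.88 - 1.96) = 0.468 to Φ(1.88 - 2.241) = 0.359.
• Type II error rate β = 1 - power therefore increases (0.532 → 0.641).
Appropriate when false positives are costly — here, scrapping a good batch — wasted material and cost for no reason.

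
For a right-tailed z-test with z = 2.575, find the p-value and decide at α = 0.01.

p = P(Z > 2.575) = 1 - Φ(2.575) ≈ 0.005. Since p < 0.01, reject H₀ (significant) at α = 0.01.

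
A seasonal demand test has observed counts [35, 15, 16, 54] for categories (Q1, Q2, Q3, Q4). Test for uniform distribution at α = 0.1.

Expected = 30 each. χ² = Σ(O-E)²/E = 34.067. df = 3, critical value = 6.251. Reject H₀.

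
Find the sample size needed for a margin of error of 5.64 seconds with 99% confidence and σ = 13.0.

n = (z*σ/E)² = (2.576×13.0/5.64)² = 35.3 → n = 36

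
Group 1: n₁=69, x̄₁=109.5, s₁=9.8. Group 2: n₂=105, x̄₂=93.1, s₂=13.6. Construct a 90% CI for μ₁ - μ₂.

Difference = 16.4. SE = √(9.8²/69 + 13.6²/105) = 1.776. CI = (13.48, 19.32)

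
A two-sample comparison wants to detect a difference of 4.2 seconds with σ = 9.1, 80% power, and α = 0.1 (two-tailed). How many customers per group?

n per group = 2(z_α/2 + z_β)²σ²/d² = 2×(1.645 + 0.84)²×9.1²/4.2² = 58.0 → n = 58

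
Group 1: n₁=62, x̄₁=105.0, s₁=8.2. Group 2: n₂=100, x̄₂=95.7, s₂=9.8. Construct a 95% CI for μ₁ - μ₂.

Difference = 9.3. SE = √(8.2²/62 + 9.8²/100) = 1.43. CI = (6.5, 12.1)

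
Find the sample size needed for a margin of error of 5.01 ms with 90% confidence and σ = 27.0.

n = (z*σ/E)² = (1.645×27.0/5.01)² = 78.6 → n = 79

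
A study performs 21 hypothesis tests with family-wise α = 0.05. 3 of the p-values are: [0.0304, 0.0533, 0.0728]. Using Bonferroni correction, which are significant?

Bonferroni α = 0.05/21 = 0.00238. None of the given p-values are significant.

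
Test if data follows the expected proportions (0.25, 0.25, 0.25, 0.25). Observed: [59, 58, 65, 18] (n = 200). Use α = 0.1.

Expected: [50.0, 50.0, 50.0, 50.0]. χ² = 27.88. df = 3, critical = 6.251. Reject H₀.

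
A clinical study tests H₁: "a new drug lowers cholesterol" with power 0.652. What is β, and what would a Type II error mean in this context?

β = 1 - power = 1 - 0.652 = 0.348. A Type II error is failing to reject H₀ when H₀ is false (false negative) — here, failing to conclude that a new drug lowers cholesterol when in fact it is true. Consequence: shelving an effective drug — patients miss out on a treatment that would have helped.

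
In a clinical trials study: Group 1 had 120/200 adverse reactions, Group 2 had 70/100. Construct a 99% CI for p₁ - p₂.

p̂₁ = 0.6, p̂₂ = 0.7. Difference = -0.1. CI = (-0.248, 0.048)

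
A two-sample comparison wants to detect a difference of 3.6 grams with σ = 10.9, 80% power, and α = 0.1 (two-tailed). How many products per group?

n per group = 2(z_α/2 + z_β)²σ²/d² = 2×(1.645 + 0.84)²×10.9²/3.6² = 113.2 → n = 114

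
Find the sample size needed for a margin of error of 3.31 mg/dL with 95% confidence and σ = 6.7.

n = (z*σ/E)² = (1.96×6.7/3.31)² = 15.7 → n = 16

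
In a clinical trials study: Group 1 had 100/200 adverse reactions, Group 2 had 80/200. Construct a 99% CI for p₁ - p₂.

p̂₁ = 0.5, p̂₂ = 0.4. Difference = 0.1. CI = (-0.028, 0.228)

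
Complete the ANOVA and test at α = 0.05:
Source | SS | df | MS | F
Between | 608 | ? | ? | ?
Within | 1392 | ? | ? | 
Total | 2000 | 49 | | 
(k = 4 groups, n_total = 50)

df_between = 3, df_within = 46. MS_between = 202.67, MS_within = 30.26. F = 6.697, F_crit ≈ 2.807. Reject H₀.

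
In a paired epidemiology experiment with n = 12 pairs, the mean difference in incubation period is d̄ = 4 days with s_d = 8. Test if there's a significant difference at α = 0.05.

t = d̄/(s_d/√n) = 4/(8/√12) = 1.732. df = 11, critical t = ±2.201. Fail to reject H₀.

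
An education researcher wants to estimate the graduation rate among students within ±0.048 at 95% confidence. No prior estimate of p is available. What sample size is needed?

Conservative approach: use p = 0.5 (maximizes p(1-p) = 0.25). n = z²(0.25)/E² = 1.96²×0.25/0.048² = 416.8 → n = 417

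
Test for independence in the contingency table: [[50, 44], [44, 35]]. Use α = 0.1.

χ² = 0.109. df = 1, critical = 2.706. Fail to reject H₀. No evidence of dependence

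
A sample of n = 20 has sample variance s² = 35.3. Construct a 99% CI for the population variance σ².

df = 19. χ²_{0.005} = 38.582, χ²_{0.995} = 6.844. CI for σ² = ((n-1)s²/χ²_{α/2}, (n-1)s²/χ²_{1-α/2}) = (19·35.3/38.582, 19·35.3/6.844) = (17.38, 98.0)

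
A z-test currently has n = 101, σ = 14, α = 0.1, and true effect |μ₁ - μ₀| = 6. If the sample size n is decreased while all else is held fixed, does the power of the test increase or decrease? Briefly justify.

Power decreases: a smaller n inflates the standard error σ/√n, pulling the sampling distribution under H₁ back toward the critical value.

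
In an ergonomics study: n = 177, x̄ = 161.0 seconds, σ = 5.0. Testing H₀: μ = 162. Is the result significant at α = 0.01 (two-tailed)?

z = (161.0 - 162)/(5.0/√177) = -2.661. Since |z| > 2.576, significant at α = 0.01.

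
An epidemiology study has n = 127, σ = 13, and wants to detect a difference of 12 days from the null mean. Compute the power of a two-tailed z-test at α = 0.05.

SE = σ/√n = 13/√127 = 1.154. Non-centrality λ = d/SE = 12/1.154 = 10.403. Power ≈ Φ(λ - z_{α/2}) = Φ(10.403 - 1.96) = Φ(8.443) = 1.0.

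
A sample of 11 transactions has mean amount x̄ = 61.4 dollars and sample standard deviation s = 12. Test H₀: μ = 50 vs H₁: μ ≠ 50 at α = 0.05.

t = (x̄ - μ₀)/(s/√n) = (61.4 - 50)/(12/√11) = 3.151. df = 10, critical t = ±2.228. Reject H₀.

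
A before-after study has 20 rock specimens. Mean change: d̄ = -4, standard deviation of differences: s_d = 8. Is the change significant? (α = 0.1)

t = d̄/(s_d/√n) = -4/(8/√20) = -2.236. df = 19, critical t = ±1.729. Reject H₀.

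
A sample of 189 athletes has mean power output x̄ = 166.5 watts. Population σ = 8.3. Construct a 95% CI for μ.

CI = x̄ ± z*(σ/√n) = 166.5 ± 1.96(8.3/√189) = 166.5 ± 1.18 = (165.32, 167.68)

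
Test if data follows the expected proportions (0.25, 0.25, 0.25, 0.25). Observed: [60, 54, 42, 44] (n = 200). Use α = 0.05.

Expected: [50.0, 50.0, 50.0, 50.0]. χ² = 4.32. df = 3, critical = 7.815. Fail to reject H₀.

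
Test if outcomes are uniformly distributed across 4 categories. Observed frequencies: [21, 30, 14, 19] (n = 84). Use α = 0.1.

Expected = 21 each. χ² = Σ(O-E)²/E = 6.381. df = 3, critical value = 6.251. Reject H₀.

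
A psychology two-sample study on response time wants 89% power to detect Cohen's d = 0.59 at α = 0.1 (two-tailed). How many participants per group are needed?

z_{α/2} = 1.645, z_β = Φ⁻¹(0.89) = 1.227. For medium effect (d = 0.59): n per group = 2(z_{α/2} + z_β)²/d² = 2(1.645 + 1.227)²/0.59² = 47.4 → 48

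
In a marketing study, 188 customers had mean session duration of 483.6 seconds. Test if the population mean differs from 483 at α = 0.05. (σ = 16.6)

z = (x̄ - μ₀)/(σ/√n) = (483.6 - 483)/(16.6/√188) = 0.496. Critical value: ±1.96. Since |0.496| ≤ 1.96, Fail to reject H₀.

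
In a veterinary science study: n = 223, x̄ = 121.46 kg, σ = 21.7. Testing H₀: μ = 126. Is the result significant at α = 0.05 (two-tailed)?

z = (121.46 - 126)/(21.7/√223) = -3.124. Since |z| > 1.96, significant at α = 0.05.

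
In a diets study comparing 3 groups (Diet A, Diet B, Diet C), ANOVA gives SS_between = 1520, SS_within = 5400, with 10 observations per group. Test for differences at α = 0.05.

df_between = 2, df_within = 27. F = MS_between/MS_within = 760.0/200.0 = 3.8. F_crit ≈ 3.354. Reject H₀. At least one mean differs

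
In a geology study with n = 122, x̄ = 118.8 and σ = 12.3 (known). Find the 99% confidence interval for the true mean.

CI = x̄ ± z*(σ/√n) = 118.8 ± 2.576(12.3/√122) = 118.8 ± 2.87 = (115.93, 121.67)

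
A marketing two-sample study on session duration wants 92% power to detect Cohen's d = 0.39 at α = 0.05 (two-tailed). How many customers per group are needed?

z_{α/2} = 1.96, z_β = Φ⁻¹(0.92) = 1.405. For small effect (d = 0.39): n per group = 2(z_{α/2} + z_β)²/d² = 2(1.96 + 1.405)²/0.39² = 148.9 → 149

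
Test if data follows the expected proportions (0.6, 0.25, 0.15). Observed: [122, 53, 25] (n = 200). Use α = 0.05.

Expected: [120.0, 50.0, 30.0]. χ² = 1.047. df = 2, critical = 5.991. Fail to reject H₀.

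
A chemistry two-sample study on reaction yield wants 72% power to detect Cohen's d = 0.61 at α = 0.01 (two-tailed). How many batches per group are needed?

z_{α/2} = 2.576, z_β = Φ⁻¹(0.72) = 0.583. For medium effect (d = 0.61): n per group = 2(z_{α/2} + z_β)²/d² = 2(2.576 + 0.583)²/0.61² = 53.6 → 54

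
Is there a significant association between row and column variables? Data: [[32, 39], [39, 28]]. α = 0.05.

χ² = 2.382. df = 1, critical = 3.841. Fail to reject H₀. No evidence of dependence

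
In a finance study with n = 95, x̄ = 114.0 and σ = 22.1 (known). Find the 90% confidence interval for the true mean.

CI = x̄ ± z*(σ/√n) = 114.0 ± 1.645(22.1/√95) = 114.0 ± 3.73 = (110.27, 117.73)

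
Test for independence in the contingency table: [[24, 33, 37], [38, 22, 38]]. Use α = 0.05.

χ² = 5.294. df = 2, critical = 5.991. Fail to reject H₀. No evidence of dependence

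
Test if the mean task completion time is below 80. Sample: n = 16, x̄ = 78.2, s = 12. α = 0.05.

t = (78.2 - 80)/(12/√16) = -0.6, df = 15. Critical t = -1.753. Fail to reject H₀.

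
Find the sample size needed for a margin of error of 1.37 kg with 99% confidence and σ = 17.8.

n = (z*σ/E)² = (2.576×17.8/1.37)² = 1120.2 → n = 1121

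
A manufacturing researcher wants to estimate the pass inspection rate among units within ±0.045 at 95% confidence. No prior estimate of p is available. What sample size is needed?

Conservative approach: use p = 0.5 (maximizes p(1-p) = 0.25). n = z²(0.25)/E² = 1.96²×0.25/0.045² = 474.3 → n = 475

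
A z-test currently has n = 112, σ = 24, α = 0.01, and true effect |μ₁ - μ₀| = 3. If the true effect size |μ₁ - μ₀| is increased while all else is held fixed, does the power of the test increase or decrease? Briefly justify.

Power increases: a larger true effect increases the non-centrality λ = |μ₁ - μ₀|/(σ/√n).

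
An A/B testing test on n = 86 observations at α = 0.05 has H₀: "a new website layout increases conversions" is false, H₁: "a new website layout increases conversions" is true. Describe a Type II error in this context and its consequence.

Type II error: failing to reject H₀ when it is false — concluding that a new website layout increases conversions is not supported when in fact it is. Consequence: discarding a layout that would have improved conversions — lost revenue.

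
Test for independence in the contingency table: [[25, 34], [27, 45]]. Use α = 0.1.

χ² = 0.322. df = 1, critical = 2.706. Fail to reject H₀. No evidence of dependence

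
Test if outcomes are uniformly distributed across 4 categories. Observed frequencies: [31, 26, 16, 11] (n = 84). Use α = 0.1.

Expected = 21 each. χ² = Σ(O-E)²/E = 11.905. df = 3, critical value = 6.251. Reject H₀.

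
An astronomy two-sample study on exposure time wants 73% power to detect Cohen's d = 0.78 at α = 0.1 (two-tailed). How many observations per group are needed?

z_{α/2} = 1.645, z_β = Φ⁻¹(0.73) = 0.613. For medium effect (d = 0.78): n per group = 2(z_{α/2} + z_β)²/d² = 2(1.645 + 0.613)²/0.78² = 16.8 → 17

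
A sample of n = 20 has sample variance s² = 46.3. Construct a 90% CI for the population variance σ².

df = 19. χ²_{0.05} = 30.144, χ²_{0.95} = 10.117. CI for σ² = ((n-1)s²/χ²_{α/2}, (n-1)s²/χ²_{1-α/2}) = (19·46.3/30.144, 19·46.3/10.117) = (29.18, 86.95)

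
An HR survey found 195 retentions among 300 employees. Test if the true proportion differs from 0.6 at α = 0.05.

p̂ = 0.65, p₀ = 0.6. z = (p̂ - p₀)/√(p₀(1-p₀)/n) = 1.768. Critical: ±1.96. Fail to reject H₀.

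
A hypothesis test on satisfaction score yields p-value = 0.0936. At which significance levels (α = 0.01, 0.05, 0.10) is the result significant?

p = 0.0936. Significant at: α = 0.1.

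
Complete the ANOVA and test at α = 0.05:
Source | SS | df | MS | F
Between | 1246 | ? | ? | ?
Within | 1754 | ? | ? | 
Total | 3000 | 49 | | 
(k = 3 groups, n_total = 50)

df_between = 2, df_within = 47. MS_between = 623.0, MS_within = 37.32. F = 16.694, F_crit ≈ 3.195. Reject H₀.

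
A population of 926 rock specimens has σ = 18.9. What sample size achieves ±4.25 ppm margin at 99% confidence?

Without FPC: n₀ = (2.576×18.9/4.25)² = 131.231. With FPC: n = n₀N/(n₀+N-1) = 115.1 → n = 116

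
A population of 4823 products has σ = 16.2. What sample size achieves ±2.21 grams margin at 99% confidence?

Without FPC: n₀ = (2.576×16.2/2.21)² = 356.564. With FPC: n = n₀N/(n₀+N-1) = 332.1 → n = 333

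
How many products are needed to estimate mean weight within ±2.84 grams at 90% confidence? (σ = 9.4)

n = (z*σ/E)² = (1.645×9.4/2.84)² = 29.6 → n = 30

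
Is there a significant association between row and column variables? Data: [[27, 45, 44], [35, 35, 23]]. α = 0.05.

χ² = 6.411. df = 2, critical = 5.991. Reject H₀. Variables are dependent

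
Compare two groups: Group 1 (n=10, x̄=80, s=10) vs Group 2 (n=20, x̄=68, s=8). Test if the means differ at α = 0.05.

Pooled sp = 8.69. t = 3.564, df = 28. Critical t = ±2.048. Reject H₀.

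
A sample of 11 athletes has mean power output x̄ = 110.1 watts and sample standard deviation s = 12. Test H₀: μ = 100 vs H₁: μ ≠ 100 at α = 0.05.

t = (x̄ - μ₀)/(s/√n) = (110.1 - 100)/(12/√11) = 2.791. df = 10, critical t = ±2.228. Reject H₀.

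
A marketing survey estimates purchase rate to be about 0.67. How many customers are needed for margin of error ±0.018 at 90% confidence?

n = z²p(1-p)/E² = 1.645²×0.67×0.33/0.018² = 1846.6 → n = 1847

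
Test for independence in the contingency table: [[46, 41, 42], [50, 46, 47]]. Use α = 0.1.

χ² = 0.014. df = 2, critical = 4.605. Fail to reject H₀. No evidence of dependence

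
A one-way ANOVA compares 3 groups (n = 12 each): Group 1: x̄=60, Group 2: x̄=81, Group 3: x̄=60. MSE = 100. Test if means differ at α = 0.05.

Grand mean = 67.0. SS_between = 3528.0, MS_between = 1764.0. F = 17.64, F_crit ≈ 3.285. Reject H₀.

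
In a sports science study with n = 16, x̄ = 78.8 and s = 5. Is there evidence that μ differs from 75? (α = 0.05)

t = (x̄ - μ₀)/(s/√n) = (78.8 - 75)/(5/√16) = 3.04. df = 15, critical t = ±2.131. Reject H₀.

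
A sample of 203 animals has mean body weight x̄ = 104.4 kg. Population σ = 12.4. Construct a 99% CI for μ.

CI = x̄ ± z*(σ/√n) = 104.4 ± 2.576(12.4/√203) = 104.4 ± 2.24 = (102.16, 106.64)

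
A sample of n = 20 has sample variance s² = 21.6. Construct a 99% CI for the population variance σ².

df = 19. χ²_{0.005} = 38.582, χ²_{0.995} = 6.844. CI for σ² = ((n-1)s²/χ²_{α/2}, (n-1)s²/χ²_{1-α/2}) = (19·21.6/38.582, 19·21.6/6.844) = (10.64, 59.96)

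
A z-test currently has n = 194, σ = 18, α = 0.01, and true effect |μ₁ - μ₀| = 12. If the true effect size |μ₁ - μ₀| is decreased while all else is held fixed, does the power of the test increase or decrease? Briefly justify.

Power decreases: a smaller true effect decreases the non-centrality λ = |μ₁ - μ₀|/(σ/√n).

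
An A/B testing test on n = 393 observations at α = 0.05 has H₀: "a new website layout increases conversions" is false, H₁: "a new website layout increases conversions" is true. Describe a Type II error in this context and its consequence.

Type II error: failing to reject H₀ when it is false — concluding that a new website layout increases conversions is not supported when in fact it is. Consequence: discarding a layout that would have improved conversions — lost revenue.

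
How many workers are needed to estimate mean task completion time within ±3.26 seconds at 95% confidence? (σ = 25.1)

n = (z*σ/E)² = (1.96×25.1/3.26)² = 227.7 → n = 228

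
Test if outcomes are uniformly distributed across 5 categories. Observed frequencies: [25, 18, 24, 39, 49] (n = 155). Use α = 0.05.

Expected = 31 each. χ² = Σ(O-E)²/E = 20.71. df = 4, critical value = 9.488. Reject H₀.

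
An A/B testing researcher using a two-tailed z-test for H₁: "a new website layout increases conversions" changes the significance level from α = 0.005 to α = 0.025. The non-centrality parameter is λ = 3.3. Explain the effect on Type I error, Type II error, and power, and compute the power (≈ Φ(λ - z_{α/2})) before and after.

Increasing α from 0.005 to 0.025:
• Type I error rate increases (α is the Type I rate by definition).
• Critical value moves from z_{α/2} = 2.807 to 2.241, so power = Φ(λ - z_{α/2}) goes from Φ(3.3 - 2.807) = 0.689 to Φ(3.3 - 2.241) = 0.855.
• Type II error rate β = 1 - power therefore decreases (0.311 → 0.145).
Appropriate when false negatives are costly — here, discarding a layout that would have improved conversions — lost revenue.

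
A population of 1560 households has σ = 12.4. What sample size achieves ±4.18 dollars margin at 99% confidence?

Without FPC: n₀ = (2.576×12.4/4.18)² = 58.396. With FPC: n = n₀N/(n₀+N-1) = 56.3 → n = 57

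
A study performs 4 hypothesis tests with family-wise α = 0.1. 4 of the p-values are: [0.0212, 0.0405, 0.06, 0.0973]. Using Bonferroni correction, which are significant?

Bonferroni α = 0.1/4 = 0.025. Significant p-values: [0.0212]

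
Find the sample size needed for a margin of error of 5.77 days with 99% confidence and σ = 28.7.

n = (z*σ/E)² = (2.576×28.7/5.77)² = 164.2 → n = 165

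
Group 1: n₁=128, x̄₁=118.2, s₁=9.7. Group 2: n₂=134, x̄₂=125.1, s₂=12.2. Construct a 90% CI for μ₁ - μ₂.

Difference = -6.9. SE = √(9.7²/128 + 12.2²/134) = 1.359. CI = (-9.13, -4.67)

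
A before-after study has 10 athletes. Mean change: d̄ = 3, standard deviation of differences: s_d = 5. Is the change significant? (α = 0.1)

t = d̄/(s_d/√n) = 3/(5/√10) = 1.897. df = 9, critical t = ±1.833. Reject H₀.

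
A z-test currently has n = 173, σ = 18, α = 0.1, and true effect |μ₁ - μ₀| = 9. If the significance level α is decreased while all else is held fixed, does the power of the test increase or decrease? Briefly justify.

Power decreases: a smaller α raises the critical value, so less of the H₁ sampling distribution falls in the rejection region.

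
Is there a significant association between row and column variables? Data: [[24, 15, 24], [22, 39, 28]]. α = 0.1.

χ² = 6.813. df = 2, critical = 4.605. Reject H₀. Variables are dependent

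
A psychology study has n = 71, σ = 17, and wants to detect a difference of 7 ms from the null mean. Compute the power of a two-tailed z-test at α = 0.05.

SE = σ/√n = 17/√71 = 2.018. Non-centrality λ = d/SE = 7/2.018 = 3.47. Power ≈ Φ(λ - z_{α/2}) = Φ(3.47 - 1.96) = Φ(1.51) = 0.934.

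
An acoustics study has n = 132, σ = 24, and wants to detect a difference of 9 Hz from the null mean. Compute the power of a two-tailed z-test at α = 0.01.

SE = σ/√n = 24/√132 = 2.089. Non-centrality λ = d/SE = 9/2.089 = 4.308. Power ≈ Φ(λ - z_{α/2}) = Φ(4.308 - 2.576) = Φ(1.732) = 0.958.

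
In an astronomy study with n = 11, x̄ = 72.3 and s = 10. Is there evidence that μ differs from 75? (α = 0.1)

t = (x̄ - μ₀)/(s/√n) = (72.3 - 75)/(10/√11) = -0.895. df = 10, critical t = ±1.812. Fail to reject H₀.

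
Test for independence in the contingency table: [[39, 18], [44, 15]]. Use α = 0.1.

χ² = 0.54. df = 1, critical = 2.706. Fail to reject H₀. No evidence of dependence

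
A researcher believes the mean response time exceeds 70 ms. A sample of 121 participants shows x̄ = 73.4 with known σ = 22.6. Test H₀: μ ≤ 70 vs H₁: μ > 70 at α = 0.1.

z = 1.655. Critical value: 1.28. Reject H₀.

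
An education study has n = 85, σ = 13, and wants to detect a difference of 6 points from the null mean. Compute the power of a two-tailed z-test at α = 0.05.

SE = σ/√n = 13/√85 = 1.41. Non-centrality λ = d/SE = 6/1.41 = 4.255. Power ≈ Φ(λ - z_{α/2}) = Φ(4.255 - 1.96) = Φ(2.295) = 0.989.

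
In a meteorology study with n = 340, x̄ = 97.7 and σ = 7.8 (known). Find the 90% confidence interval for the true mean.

CI = x̄ ± z*(σ/√n) = 97.7 ± 1.645(7.8/√340) = 97.7 ± 0.7 = (97.0, 98.4)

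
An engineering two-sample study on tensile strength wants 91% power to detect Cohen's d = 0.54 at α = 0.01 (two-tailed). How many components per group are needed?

z_{α/2} = 2.576, z_β = Φ⁻¹(0.91) = 1.341. For medium effect (d = 0.54): n per group = 2(z_{α/2} + z_β)²/d² = 2(2.576 + 1.341)²/0.54² = 105.2 → 106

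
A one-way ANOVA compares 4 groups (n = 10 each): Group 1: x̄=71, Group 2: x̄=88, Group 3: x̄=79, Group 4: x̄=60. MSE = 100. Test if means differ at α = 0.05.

Grand mean = 74.5. SS_between = 4250.0, MS_between = 1416.67. F = 14.167, F_crit ≈ 2.866. Reject H₀.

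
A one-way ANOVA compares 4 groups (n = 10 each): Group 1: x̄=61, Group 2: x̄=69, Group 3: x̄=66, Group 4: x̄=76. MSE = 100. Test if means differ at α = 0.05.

Grand mean = 68.0. SS_between = 1180.0, MS_between = 393.33. F = 3.933, F_crit ≈ 2.866. Reject H₀.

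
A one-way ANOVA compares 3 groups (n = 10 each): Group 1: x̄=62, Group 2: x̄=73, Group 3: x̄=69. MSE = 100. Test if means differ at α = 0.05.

Grand mean = 68.0. SS_between = 620.0, MS_between = 310.0. F = 3.1, F_crit ≈ 3.354. Fail to reject H₀.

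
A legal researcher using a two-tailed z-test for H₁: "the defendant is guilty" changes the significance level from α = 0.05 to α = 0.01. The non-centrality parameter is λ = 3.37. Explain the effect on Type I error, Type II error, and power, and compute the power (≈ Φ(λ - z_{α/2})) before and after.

Decreasing α from 0.05 to 0.01:
• Type I error rate decreases (α is the Type I rate by definition).
• Critical value moves from z_{α/2} = 1.96 to 2.576, so power = Φ(λ - z_{α/2}) goes from Φ(3.37 - 1.96) = 0.921 to Φ(3.37 - 2.576) = 0.786.
• Type II error rate β = 1 - power therefore increases (0.079 → 0.214).
Appropriate when false positives are costly — here, convicting an innocent person.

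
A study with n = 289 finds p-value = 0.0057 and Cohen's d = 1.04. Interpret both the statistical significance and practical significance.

Statistically significant (p = 0.0057 < 0.05). Cohen's d = 1.04 indicates a large effect size. Both statistical and practical significance should be considered.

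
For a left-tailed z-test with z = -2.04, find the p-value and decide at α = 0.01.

p = P(Z < -2.04) = Φ(-2.04) ≈ 0.0207. Since p ≥ 0.01, fail to reject H₀ (not significant) at α = 0.01.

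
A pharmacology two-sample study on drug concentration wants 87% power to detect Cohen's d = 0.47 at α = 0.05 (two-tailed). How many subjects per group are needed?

z_{α/2} = 1.96, z_β = Φ⁻¹(0.87) = 1.126. For small effect (d = 0.47): n per group = 2(z_{α/2} + z_β)²/d² = 2(1.96 + 1.126)²/0.47² = 86.2 → 87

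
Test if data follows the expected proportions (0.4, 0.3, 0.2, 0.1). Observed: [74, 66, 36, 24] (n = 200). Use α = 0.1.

Expected: [80.0, 60.0, 40.0, 20.0]. χ² = 2.25. df = 3, critical = 6.251. Fail to reject H₀.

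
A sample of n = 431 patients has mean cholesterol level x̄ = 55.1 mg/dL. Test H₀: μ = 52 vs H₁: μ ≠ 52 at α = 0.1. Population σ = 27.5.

z = (x̄ - μ₀)/(σ/√n) = (55.1 - 52)/(27.5/√431) = 2.34. Critical value: ±1.645. Since |2.34| > 1.645, Reject H₀.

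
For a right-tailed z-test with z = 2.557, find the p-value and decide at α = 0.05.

p = P(Z > 2.557) = 1 - Φ(2.557) ≈ 0.0053. Since p < 0.05, reject H₀ (significant) at α = 0.05.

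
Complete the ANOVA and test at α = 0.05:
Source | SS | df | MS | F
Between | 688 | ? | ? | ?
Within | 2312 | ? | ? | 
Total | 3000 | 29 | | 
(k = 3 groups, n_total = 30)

df_between = 2, df_within = 27. MS_between = 344.0, MS_within = 85.63. F = 4.017, F_crit ≈ 3.354. Reject H₀.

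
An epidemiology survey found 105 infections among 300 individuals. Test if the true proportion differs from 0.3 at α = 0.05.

p̂ = 0.35, p₀ = 0.3. z = (p̂ - p₀)/√(p₀(1-p₀)/n) = 1.89. Critical: ±1.96. Fail to reject H₀.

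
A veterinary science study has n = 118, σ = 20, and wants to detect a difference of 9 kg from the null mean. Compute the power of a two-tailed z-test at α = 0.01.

SE = σ/√n = 20/√118 = 1.841. Non-centrality λ = d/SE = 9/1.841 = 4.888. Power ≈ Φ(λ - z_{α/2}) = Φ(4.888 - 2.576) = Φ(2.312) = 0.99.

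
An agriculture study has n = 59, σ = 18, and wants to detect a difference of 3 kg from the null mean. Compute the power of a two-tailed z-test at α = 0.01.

SE = σ/√n = 18/√59 = 2.343. Non-centrality λ = d/SE = 3/2.343 = 1.28. Power ≈ Φ(λ - z_{α/2}) = Φ(1.28 - 2.576) = Φ(-1.296) = 0.098.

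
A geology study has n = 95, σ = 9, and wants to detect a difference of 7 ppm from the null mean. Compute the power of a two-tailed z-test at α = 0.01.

SE = σ/√n = 9/√95 = 0.923. Non-centrality λ = d/SE = 7/0.923 = 7.581. Power ≈ Φ(λ - z_{α/2}) = Φ(7.581 - 2.576) = Φ(5.005) = 1.0.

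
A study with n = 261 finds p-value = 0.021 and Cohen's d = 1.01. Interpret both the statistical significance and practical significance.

Statistically significant (p = 0.021 < 0.05). Cohen's d = 1.01 indicates a large effect size. Both statistical and practical significance should be considered.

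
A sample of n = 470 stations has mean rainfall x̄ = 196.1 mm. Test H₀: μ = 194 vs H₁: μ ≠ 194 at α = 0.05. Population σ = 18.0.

z = (x̄ - μ₀)/(σ/√n) = (196.1 - 194)/(18.0/√470) = 2.529. Critical value: ±1.96. Since |2.529| > 1.96, Reject H₀.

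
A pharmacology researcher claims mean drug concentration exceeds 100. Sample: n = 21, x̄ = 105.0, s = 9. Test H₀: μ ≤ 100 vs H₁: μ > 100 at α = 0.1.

t = (105.0 - 100)/(9/√21) = 2.546, df = 20. Critical t = 1.325. Reject H₀.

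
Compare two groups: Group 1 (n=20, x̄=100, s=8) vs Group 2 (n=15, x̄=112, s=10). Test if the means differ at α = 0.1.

Pooled sp = 8.9. t = -3.946, df = 33. Critical t = ±1.692. Reject H₀.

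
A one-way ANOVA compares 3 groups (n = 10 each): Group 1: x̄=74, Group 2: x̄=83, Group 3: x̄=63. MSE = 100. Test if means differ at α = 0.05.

Grand mean = 73.33. SS_between = 2006.67, MS_between = 1003.33. F = 10.033, F_crit ≈ 3.354. Reject H₀.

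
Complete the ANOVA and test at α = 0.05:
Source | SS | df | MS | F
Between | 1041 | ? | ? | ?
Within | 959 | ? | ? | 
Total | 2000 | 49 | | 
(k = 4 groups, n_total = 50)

df_between = 3, df_within = 46. MS_between = 347.0, MS_within = 20.85. F = 16.644, F_crit ≈ 2.807. Reject H₀.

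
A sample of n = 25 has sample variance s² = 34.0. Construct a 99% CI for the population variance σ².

df = 24. χ²_{0.005} = 45.559, χ²_{0.995} = 9.886. CI for σ² = ((n-1)s²/χ²_{α/2}, (n-1)s²/χ²_{1-α/2}) = (24·34.0/45.559, 24·34.0/9.886) = (17.91, 82.54)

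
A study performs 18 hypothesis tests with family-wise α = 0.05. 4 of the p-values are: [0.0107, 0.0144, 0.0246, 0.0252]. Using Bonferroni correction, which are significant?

Bonferroni α = 0.05/18 = 0.00278. None of the given p-values are significant.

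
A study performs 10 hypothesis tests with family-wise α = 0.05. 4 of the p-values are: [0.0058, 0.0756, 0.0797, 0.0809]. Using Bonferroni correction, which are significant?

Bonferroni α = 0.05/10 = 0.005. None of the given p-values are significant.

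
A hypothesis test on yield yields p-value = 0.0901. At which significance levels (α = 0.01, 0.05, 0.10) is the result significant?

p = 0.0901. Significant at: α = 0.1.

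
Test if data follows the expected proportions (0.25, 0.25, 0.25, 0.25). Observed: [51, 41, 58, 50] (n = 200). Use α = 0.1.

Expected: [50.0, 50.0, 50.0, 50.0]. χ² = 2.92. df = 3, critical = 6.251. Fail to reject H₀.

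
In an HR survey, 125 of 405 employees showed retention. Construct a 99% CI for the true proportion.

p̂ = 0.309. CI = p̂ ± z*√(p̂(1-p̂)/n) = (0.25, 0.368)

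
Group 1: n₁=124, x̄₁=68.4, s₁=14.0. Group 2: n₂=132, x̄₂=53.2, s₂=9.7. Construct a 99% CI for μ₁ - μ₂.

Difference = 15.2. SE = √(14.0²/124 + 9.7²/132) = 1.514. CI = (11.3, 19.1)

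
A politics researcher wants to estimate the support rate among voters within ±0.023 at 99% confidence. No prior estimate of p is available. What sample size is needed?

Conservative approach: use p = 0.5 (maximizes p(1-p) = 0.25). n = z²(0.25)/E² = 2.576²×0.25/0.023² = 3136.0 → n = 3136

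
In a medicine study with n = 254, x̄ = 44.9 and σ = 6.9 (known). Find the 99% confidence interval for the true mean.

CI = x̄ ± z*(σ/√n) = 44.9 ± 2.576(6.9/√254) = 44.9 ± 1.12 = (43.78, 46.02)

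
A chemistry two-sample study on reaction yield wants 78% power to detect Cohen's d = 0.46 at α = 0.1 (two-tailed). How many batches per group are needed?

z_{α/2} = 1.645, z_β = Φ⁻¹(0.78) = 0.772. For small effect (d = 0.46): n per group = 2(z_{α/2} + z_β)²/d² = 2(1.645 + 0.772)²/0.46² = 55.2 → 56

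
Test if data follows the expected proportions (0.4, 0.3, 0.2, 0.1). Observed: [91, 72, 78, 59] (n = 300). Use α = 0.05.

Expected: [120.0, 90.0, 60.0, 30.0]. χ² = 44.042. df = 3, critical = 7.815. Reject H₀.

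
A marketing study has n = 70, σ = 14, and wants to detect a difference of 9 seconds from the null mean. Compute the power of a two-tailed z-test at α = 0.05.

SE = σ/√n = 14/√70 = 1.673. Non-centrality λ = d/SE = 9/1.673 = 5.379. Power ≈ Φ(λ - z_{α/2}) = Φ(5.379 - 1.96) = Φ(3.419) = 1.0.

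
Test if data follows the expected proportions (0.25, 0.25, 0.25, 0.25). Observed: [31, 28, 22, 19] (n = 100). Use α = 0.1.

Expected: [25.0, 25.0, 25.0, 25.0]. χ² = 3.6. df = 3, critical = 6.251. Fail to reject H₀.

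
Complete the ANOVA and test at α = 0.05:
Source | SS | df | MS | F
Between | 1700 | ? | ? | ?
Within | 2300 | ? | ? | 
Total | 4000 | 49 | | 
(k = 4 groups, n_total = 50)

df_between = 3, df_within = 46. MS_between = 566.67, MS_within = 50.0. F = 11.333, F_crit ≈ 2.807. Reject H₀.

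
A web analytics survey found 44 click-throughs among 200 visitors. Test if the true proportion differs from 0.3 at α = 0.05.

p̂ = 0.22, p₀ = 0.3. z = (p̂ - p₀)/√(p₀(1-p₀)/n) = -2.469. Critical: ±1.96. Reject H₀.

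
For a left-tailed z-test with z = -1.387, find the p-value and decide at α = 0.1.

p = P(Z < -1.387) = Φ(-1.387) ≈ 0.0827. Since p < 0.1, reject H₀ (significant) at α = 0.1.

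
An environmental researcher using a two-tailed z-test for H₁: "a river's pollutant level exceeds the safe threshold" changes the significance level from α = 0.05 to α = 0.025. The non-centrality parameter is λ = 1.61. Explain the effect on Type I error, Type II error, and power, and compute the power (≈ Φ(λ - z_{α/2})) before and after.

Decreasing α from 0.05 to 0.025:
• Type I error rate decreases (α is the Type I rate by definition).
• Critical value moves from z_{α/2} = 1.96 to 2.241, so power = Φ(λ - z_{α/2}) goes from Φ(1.61 - 1.96) = 0.363 to Φ(1.61 - 2.241) = 0.264.
• Type II error rate β = 1 - power therefore increases (0.637 → 0.736).
Appropriate when false positives are costly — here, shutting down a compliant factory unnecessarily.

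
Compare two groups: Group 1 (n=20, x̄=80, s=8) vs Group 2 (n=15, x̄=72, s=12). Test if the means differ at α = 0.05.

Pooled sp = 9.9. t = 2.367, df = 33. Critical t = ±2.035. Reject H₀.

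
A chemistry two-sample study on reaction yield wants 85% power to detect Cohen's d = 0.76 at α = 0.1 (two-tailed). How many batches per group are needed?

z_{α/2} = 1.645, z_β = Φ⁻¹(0.85) = 1.036. For medium effect (d = 0.76): n per group = 2(z_{α/2} + z_β)²/d² = 2(1.645 + 1.036)²/0.76² = 24.9 → 25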